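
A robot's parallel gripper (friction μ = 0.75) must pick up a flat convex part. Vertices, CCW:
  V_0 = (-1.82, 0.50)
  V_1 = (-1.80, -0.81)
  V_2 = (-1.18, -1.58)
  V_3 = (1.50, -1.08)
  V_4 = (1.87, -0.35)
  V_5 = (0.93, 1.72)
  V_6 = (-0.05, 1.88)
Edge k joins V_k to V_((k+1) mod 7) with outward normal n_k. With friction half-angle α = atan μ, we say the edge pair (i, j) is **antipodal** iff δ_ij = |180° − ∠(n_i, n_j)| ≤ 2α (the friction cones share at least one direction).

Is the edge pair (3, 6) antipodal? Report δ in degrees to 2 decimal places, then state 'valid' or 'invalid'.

α = atan 0.75 = 36.87°;  2α = 73.74°
edge 3: e_3 = (+0.37, +0.73);  n_3 = (+0.8920, -0.4521)
edge 6: e_6 = (-1.77, -1.38);  n_6 = (-0.6149, +0.7886)
∠(n_3, n_6) = 154.82°
δ = |180° − 154.82°| = 25.18°
25.18° ≤ 2α = 73.74°  →  valid

δ = 25.18°, valid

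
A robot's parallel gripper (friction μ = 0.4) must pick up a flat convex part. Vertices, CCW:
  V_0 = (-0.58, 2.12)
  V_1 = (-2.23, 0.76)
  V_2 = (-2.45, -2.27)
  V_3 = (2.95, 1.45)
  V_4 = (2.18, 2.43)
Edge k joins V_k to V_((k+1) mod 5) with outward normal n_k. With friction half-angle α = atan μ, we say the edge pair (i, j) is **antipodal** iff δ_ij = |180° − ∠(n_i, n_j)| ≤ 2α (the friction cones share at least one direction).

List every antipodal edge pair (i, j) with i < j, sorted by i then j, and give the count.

count = 3; pairs: (0,2), (1,3), (2,4)

α = atan 0.4 = 21.80°;  2α = 43.60°
n_0 = (-0.6360, +0.7717)
n_1 = (-0.9974, +0.0724)
n_2 = (+0.5673, -0.8235)
n_3 = (+0.7863, +0.6178)
n_4 = (-0.1116, +0.9938)
  (0,1): δ = 133.65°  ·
  (0,2): δ = 4.93°  ✓
  (0,3): δ = 88.66°  ·
  (0,4): δ = 146.91°  ·
  (1,2): δ = 51.28°  ·
  (1,3): δ = 42.31°  ✓
  (1,4): δ = 100.56°  ·
  (2,3): δ = 86.41°  ·
  (2,4): δ = 28.15°  ✓
  (3,4): δ = 121.75°  ·
antipodal pairs: 3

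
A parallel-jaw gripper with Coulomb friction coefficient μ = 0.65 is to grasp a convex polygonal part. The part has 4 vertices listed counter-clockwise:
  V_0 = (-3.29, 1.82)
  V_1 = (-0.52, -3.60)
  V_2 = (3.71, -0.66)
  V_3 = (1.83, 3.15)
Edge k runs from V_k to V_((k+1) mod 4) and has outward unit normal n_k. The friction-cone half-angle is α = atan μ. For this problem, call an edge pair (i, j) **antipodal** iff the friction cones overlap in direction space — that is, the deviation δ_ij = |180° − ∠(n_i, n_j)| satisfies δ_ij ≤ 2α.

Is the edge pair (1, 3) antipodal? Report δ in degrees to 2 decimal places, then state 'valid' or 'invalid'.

δ = 20.24°, valid

α = atan 0.65 = 33.02°;  2α = 66.05°
edge 1: e_1 = (+4.23, +2.94);  n_1 = (+0.5707, -0.8211)
edge 3: e_3 = (-5.12, -1.33);  n_3 = (-0.2514, +0.9679)
∠(n_1, n_3) = 159.76°
δ = |180° − 159.76°| = 20.24°
20.24° ≤ 2α = 66.05°  →  valid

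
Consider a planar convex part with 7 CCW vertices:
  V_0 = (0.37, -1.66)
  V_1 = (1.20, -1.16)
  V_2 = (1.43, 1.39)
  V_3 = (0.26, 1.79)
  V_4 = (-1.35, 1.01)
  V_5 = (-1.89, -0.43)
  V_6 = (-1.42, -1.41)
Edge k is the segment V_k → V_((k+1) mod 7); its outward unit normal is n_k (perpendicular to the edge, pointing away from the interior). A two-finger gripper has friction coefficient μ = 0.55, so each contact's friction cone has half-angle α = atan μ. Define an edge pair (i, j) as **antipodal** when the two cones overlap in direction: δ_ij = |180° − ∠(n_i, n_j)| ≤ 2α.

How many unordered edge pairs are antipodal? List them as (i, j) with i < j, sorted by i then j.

α = atan 0.55 = 28.81°;  2α = 57.62°
n_0 = (+0.5160, -0.8566)
n_1 = (+0.9960, -0.0898)
n_2 = (+0.3235, +0.9462)
n_3 = (-0.4360, +0.8999)
n_4 = (-0.9363, +0.3511)
n_5 = (-0.9017, -0.4324)
n_6 = (-0.1383, -0.9904)
  (0,1): δ = 126.22°  ·
  (0,2): δ = 49.94°  ✓
  (0,3): δ = 5.22°  ✓
  (0,4): δ = 38.38°  ✓
  (0,5): δ = 84.56°  ·
  (0,6): δ = 140.98°  ·
  (1,2): δ = 103.72°  ·
  (1,3): δ = 59.00°  ·
  (1,4): δ = 15.40°  ✓
  (1,5): δ = 30.78°  ✓
  (1,6): δ = 87.20°  ·
  (2,3): δ = 135.28°  ·
  (2,4): δ = 91.68°  ·
  (2,5): δ = 45.50°  ✓
  (2,6): δ = 10.92°  ✓
  (3,4): δ = 136.40°  ·
  (3,5): δ = 90.23°  ·
  (3,6): δ = 33.80°  ✓
  (4,5): δ = 133.82°  ·
  (4,6): δ = 77.39°  ·
  (5,6): δ = 123.57°  ·
antipodal pairs: 8

count = 8; pairs: (0,2), (0,3), (0,4), (1,4), (1,5), (2,5), (2,6), (3,6)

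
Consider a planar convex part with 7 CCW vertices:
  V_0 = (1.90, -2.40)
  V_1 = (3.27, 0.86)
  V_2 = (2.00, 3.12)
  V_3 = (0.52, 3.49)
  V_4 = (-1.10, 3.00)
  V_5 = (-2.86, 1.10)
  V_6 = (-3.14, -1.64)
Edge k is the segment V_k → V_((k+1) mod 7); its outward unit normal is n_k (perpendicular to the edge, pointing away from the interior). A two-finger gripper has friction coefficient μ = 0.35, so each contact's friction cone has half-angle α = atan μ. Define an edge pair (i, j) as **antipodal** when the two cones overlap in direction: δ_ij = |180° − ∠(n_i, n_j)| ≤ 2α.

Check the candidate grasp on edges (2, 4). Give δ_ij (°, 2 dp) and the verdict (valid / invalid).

α = atan 0.35 = 19.29°;  2α = 38.58°
edge 2: e_2 = (-1.48, +0.37);  n_2 = (+0.2425, +0.9701)
edge 4: e_4 = (-1.76, -1.90);  n_4 = (-0.7336, +0.6796)
∠(n_2, n_4) = 61.23°
δ = |180° − 61.23°| = 118.77°
118.77° > 2α = 38.58°  →  invalid

δ = 118.77°, invalid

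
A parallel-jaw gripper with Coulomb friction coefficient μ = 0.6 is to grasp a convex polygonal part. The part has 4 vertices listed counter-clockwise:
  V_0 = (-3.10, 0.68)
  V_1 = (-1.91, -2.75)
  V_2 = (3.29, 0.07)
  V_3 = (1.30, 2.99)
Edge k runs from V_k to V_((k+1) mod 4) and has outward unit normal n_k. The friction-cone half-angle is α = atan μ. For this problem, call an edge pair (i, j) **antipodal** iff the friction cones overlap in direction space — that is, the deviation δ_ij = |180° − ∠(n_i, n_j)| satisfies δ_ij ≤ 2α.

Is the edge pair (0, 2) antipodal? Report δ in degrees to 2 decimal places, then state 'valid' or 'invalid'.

α = atan 0.6 = 30.96°;  2α = 61.93°
edge 0: e_0 = (+1.19, -3.43);  n_0 = (-0.9448, -0.3278)
edge 2: e_2 = (-1.99, +2.92);  n_2 = (+0.8263, +0.5632)
∠(n_0, n_2) = 164.86°
δ = |180° − 164.86°| = 15.14°
15.14° ≤ 2α = 61.93°  →  valid

δ = 15.14°, valid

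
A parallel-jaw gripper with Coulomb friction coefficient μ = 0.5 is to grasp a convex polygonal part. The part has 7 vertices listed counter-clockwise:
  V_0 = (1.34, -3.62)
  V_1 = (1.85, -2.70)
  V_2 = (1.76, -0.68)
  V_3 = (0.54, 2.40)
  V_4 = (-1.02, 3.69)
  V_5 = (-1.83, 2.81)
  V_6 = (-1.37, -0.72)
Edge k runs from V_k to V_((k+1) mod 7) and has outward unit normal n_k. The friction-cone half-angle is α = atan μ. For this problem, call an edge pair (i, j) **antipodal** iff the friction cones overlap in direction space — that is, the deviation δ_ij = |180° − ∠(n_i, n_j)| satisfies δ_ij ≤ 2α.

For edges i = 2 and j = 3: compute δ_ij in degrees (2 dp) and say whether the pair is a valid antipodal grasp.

α = atan 0.5 = 26.57°;  2α = 53.13°
edge 2: e_2 = (-1.22, +3.08);  n_2 = (+0.9297, +0.3683)
edge 3: e_3 = (-1.56, +1.29);  n_3 = (+0.6373, +0.7706)
∠(n_2, n_3) = 28.80°
δ = |180° − 28.80°| = 151.20°
151.20° > 2α = 53.13°  →  invalid

δ = 151.20°, invalid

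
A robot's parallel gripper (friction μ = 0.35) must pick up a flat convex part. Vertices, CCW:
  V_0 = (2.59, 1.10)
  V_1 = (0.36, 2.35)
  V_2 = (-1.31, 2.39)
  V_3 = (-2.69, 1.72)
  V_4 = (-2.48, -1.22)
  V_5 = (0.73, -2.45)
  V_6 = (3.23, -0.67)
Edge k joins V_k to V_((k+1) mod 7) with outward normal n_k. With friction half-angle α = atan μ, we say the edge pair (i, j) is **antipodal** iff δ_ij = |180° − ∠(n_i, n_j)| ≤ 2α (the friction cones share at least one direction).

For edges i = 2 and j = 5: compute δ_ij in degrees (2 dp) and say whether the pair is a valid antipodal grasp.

α = atan 0.35 = 19.29°;  2α = 38.58°
edge 2: e_2 = (-1.38, -0.67);  n_2 = (-0.4368, +0.8996)
edge 5: e_5 = (+2.50, +1.78);  n_5 = (+0.5800, -0.8146)
∠(n_2, n_5) = 170.45°
δ = |180° − 170.45°| = 9.55°
9.55° ≤ 2α = 38.58°  →  valid

δ = 9.55°, valid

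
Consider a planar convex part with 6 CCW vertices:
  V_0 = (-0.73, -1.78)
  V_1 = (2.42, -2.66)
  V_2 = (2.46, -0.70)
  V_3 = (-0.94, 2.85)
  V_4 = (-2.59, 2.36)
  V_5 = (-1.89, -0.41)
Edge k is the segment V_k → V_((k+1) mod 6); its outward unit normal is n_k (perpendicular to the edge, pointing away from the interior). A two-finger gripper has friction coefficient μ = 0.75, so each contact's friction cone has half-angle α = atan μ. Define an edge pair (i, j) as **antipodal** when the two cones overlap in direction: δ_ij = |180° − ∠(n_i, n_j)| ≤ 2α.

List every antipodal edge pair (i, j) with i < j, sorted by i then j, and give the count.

count = 8; pairs: (0,2), (0,3), (1,3), (1,4), (1,5), (2,4), (2,5), (3,5)

α = atan 0.75 = 36.87°;  2α = 73.74°
n_0 = (-0.2691, -0.9631)
n_1 = (+0.9998, -0.0204)
n_2 = (+0.7222, +0.6917)
n_3 = (-0.2847, +0.9586)
n_4 = (-0.9695, -0.2450)
n_5 = (-0.7632, -0.6462)
  (0,1): δ = 75.56°  ·
  (0,2): δ = 30.63°  ✓
  (0,3): δ = 32.15°  ✓
  (0,4): δ = 119.79°  ·
  (0,5): δ = 145.86°  ·
  (1,2): δ = 135.07°  ·
  (1,3): δ = 72.29°  ✓
  (1,4): δ = 15.35°  ✓
  (1,5): δ = 41.42°  ✓
  (2,3): δ = 117.22°  ·
  (2,4): δ = 29.58°  ✓
  (2,5): δ = 3.51°  ✓
  (3,4): δ = 92.36°  ·
  (3,5): δ = 66.28°  ✓
  (4,5): δ = 153.93°  ·
antipodal pairs: 8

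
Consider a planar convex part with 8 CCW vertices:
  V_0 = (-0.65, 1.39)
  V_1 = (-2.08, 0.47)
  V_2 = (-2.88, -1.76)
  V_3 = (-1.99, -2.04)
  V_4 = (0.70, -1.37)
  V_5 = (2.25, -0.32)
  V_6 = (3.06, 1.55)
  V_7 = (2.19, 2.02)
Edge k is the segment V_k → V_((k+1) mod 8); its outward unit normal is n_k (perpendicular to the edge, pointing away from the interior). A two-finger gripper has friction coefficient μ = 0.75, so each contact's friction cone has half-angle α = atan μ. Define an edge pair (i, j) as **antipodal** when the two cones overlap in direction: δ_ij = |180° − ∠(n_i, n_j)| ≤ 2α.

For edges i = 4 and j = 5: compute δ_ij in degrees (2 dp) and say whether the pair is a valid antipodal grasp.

α = atan 0.75 = 36.87°;  2α = 73.74°
edge 4: e_4 = (+1.55, +1.05);  n_4 = (+0.5608, -0.8279)
edge 5: e_5 = (+0.81, +1.87);  n_5 = (+0.9176, -0.3975)
∠(n_4, n_5) = 32.47°
δ = |180° − 32.47°| = 147.53°
147.53° > 2α = 73.74°  →  invalid

δ = 147.53°, invalid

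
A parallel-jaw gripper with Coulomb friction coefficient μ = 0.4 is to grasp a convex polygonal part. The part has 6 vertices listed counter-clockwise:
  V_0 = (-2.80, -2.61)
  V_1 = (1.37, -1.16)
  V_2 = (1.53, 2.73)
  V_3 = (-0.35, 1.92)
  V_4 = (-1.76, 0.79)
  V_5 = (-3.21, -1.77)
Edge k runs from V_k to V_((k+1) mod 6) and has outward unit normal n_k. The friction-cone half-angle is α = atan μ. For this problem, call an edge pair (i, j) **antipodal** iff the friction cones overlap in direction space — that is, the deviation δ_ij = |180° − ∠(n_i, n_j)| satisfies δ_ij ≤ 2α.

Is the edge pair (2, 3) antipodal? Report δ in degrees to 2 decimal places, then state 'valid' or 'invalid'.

α = atan 0.4 = 21.80°;  2α = 43.60°
edge 2: e_2 = (-1.88, -0.81);  n_2 = (-0.3957, +0.9184)
edge 3: e_3 = (-1.41, -1.13);  n_3 = (-0.6254, +0.7803)
∠(n_2, n_3) = 15.40°
δ = |180° − 15.40°| = 164.60°
164.60° > 2α = 43.60°  →  invalid

δ = 164.60°, invalid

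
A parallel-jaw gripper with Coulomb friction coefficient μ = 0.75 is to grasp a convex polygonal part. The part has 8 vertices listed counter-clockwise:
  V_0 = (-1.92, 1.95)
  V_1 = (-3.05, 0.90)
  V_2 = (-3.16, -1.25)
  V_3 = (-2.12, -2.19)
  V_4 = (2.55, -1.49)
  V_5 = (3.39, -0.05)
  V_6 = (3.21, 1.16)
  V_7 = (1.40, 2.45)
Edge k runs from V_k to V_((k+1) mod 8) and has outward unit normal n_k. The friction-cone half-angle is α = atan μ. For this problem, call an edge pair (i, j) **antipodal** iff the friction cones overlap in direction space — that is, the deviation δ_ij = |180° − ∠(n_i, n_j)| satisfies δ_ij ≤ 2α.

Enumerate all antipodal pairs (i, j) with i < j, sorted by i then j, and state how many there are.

count = 12; pairs: (0,3), (0,4), (0,5), (1,4), (1,5), (1,6), (2,5), (2,6), (2,7), (3,6), (3,7), (4,7)

α = atan 0.75 = 36.87°;  2α = 73.74°
n_0 = (-0.6807, +0.7326)
n_1 = (-0.9987, +0.0511)
n_2 = (-0.6705, -0.7419)
n_3 = (+0.1482, -0.9890)
n_4 = (+0.8638, -0.5039)
n_5 = (+0.9891, +0.1471)
n_6 = (+0.5804, +0.8143)
n_7 = (-0.1489, +0.9888)
  (0,1): δ = 135.83°  ·
  (0,2): δ = 85.01°  ·
  (0,3): δ = 34.37°  ✓
  (0,4): δ = 16.85°  ✓
  (0,5): δ = 55.56°  ✓
  (0,6): δ = 101.62°  ·
  (0,7): δ = 145.67°  ·
  (1,2): δ = 129.18°  ·
  (1,3): δ = 78.55°  ·
  (1,4): δ = 27.33°  ✓
  (1,5): δ = 11.39°  ✓
  (1,6): δ = 57.45°  ✓
  (1,7): δ = 101.49°  ·
  (2,3): δ = 129.37°  ·
  (2,4): δ = 78.15°  ·
  (2,5): δ = 39.43°  ✓
  (2,6): δ = 6.63°  ✓
  (2,7): δ = 50.67°  ✓
  (3,4): δ = 128.78°  ·
  (3,5): δ = 90.06°  ·
  (3,6): δ = 44.00°  ✓
  (3,7): δ = 0.04°  ✓
  (4,5): δ = 141.28°  ·
  (4,6): δ = 95.22°  ·
  (4,7): δ = 51.18°  ✓
  (5,6): δ = 133.94°  ·
  (5,7): δ = 89.90°  ·
  (6,7): δ = 135.96°  ·
antipodal pairs: 12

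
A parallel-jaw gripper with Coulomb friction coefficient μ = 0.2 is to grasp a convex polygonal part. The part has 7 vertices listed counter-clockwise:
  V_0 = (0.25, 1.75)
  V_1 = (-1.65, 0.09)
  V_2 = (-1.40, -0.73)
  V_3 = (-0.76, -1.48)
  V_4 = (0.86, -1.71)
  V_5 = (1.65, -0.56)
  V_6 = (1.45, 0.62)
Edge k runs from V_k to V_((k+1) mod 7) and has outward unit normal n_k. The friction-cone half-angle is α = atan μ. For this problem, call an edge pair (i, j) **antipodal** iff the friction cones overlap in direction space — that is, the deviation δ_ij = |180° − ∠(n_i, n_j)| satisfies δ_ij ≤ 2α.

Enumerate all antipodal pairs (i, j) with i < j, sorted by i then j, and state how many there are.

α = atan 0.2 = 11.31°;  2α = 22.62°
n_0 = (-0.6579, +0.7531)
n_1 = (-0.9565, -0.2916)
n_2 = (-0.7607, -0.6491)
n_3 = (-0.1406, -0.9901)
n_4 = (+0.8243, -0.5662)
n_5 = (+0.9859, +0.1671)
n_6 = (+0.6856, +0.7280)
  (0,1): δ = 114.19°  ·
  (0,2): δ = 90.67°  ·
  (0,3): δ = 49.22°  ·
  (0,4): δ = 14.37°  ✓
  (0,5): δ = 58.48°  ·
  (0,6): δ = 95.58°  ·
  (1,2): δ = 156.48°  ·
  (1,3): δ = 115.04°  ·
  (1,4): δ = 51.44°  ·
  (1,5): δ = 7.34°  ✓
  (1,6): δ = 29.77°  ·
  (2,3): δ = 138.56°  ·
  (2,4): δ = 74.96°  ·
  (2,5): δ = 30.86°  ·
  (2,6): δ = 6.25°  ✓
  (3,4): δ = 116.41°  ·
  (3,5): δ = 72.30°  ·
  (3,6): δ = 35.20°  ·
  (4,5): δ = 135.89°  ·
  (4,6): δ = 98.79°  ·
  (5,6): δ = 142.90°  ·
antipodal pairs: 3

count = 3; pairs: (0,4), (1,5), (2,6)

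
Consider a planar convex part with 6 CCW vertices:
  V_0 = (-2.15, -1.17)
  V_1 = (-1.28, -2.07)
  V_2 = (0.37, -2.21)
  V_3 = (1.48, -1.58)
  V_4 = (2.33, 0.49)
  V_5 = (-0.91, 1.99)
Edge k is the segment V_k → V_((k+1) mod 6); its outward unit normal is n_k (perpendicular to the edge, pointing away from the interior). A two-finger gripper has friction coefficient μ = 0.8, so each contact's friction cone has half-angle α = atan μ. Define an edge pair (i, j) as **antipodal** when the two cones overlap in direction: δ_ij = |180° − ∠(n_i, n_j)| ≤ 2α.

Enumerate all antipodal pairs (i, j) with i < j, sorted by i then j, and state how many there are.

count = 7; pairs: (0,3), (0,4), (1,4), (1,5), (2,4), (2,5), (3,5)

α = atan 0.8 = 38.66°;  2α = 77.32°
n_0 = (-0.7190, -0.6950)
n_1 = (-0.0845, -0.9964)
n_2 = (+0.4936, -0.8697)
n_3 = (+0.9250, -0.3799)
n_4 = (+0.4201, +0.9075)
n_5 = (-0.9309, +0.3653)
  (0,1): δ = 138.88°  ·
  (0,2): δ = 104.45°  ·
  (0,3): δ = 66.35°  ✓
  (0,4): δ = 21.13°  ✓
  (0,5): δ = 114.55°  ·
  (1,2): δ = 145.57°  ·
  (1,3): δ = 107.47°  ·
  (1,4): δ = 19.99°  ✓
  (1,5): δ = 73.42°  ✓
  (2,3): δ = 141.90°  ·
  (2,4): δ = 54.42°  ✓
  (2,5): δ = 39.00°  ✓
  (3,4): δ = 92.52°  ·
  (3,5): δ = 0.90°  ✓
  (4,5): δ = 86.58°  ·
antipodal pairs: 7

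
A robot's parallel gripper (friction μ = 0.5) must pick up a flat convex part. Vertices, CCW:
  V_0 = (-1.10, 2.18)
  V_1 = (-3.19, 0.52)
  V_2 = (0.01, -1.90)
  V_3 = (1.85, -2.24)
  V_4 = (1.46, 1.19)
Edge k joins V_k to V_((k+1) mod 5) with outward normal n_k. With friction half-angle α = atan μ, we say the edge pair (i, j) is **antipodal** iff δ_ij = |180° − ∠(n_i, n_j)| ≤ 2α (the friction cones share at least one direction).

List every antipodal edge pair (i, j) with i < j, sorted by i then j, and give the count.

α = atan 0.5 = 26.57°;  2α = 53.13°
n_0 = (-0.6219, +0.7831)
n_1 = (-0.6032, -0.7976)
n_2 = (-0.1817, -0.9834)
n_3 = (+0.9936, +0.1130)
n_4 = (+0.3607, +0.9327)
  (0,1): δ = 75.56°  ·
  (0,2): δ = 48.93°  ✓
  (0,3): δ = 58.03°  ·
  (0,4): δ = 120.40°  ·
  (1,2): δ = 153.37°  ·
  (1,3): δ = 46.41°  ✓
  (1,4): δ = 15.96°  ✓
  (2,3): δ = 73.04°  ·
  (2,4): δ = 10.67°  ✓
  (3,4): δ = 117.63°  ·
antipodal pairs: 4

count = 4; pairs: (0,2), (1,3), (1,4), (2,4)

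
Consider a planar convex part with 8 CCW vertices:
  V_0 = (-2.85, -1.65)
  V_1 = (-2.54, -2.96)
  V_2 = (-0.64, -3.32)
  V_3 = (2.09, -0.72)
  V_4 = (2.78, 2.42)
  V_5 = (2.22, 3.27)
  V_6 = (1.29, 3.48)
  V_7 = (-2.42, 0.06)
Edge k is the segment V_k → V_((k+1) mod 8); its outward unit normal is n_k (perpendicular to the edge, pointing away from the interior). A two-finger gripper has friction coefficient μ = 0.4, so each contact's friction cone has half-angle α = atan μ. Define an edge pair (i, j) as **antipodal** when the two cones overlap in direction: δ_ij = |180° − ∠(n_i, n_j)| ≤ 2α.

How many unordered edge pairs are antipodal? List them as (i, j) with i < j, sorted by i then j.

α = atan 0.4 = 21.80°;  2α = 43.60°
n_0 = (-0.9731, -0.2303)
n_1 = (-0.1862, -0.9825)
n_2 = (+0.6897, -0.7241)
n_3 = (+0.9767, -0.2146)
n_4 = (+0.8351, +0.5502)
n_5 = (+0.2203, +0.9754)
n_6 = (-0.6778, +0.7353)
n_7 = (-0.9698, +0.2439)
  (0,1): δ = 114.04°  ·
  (0,2): δ = 59.71°  ·
  (0,3): δ = 25.71°  ✓
  (0,4): δ = 20.06°  ✓
  (0,5): δ = 63.96°  ·
  (0,6): δ = 119.36°  ·
  (0,7): δ = 152.57°  ·
  (1,2): δ = 125.67°  ·
  (1,3): δ = 91.66°  ·
  (1,4): δ = 45.89°  ·
  (1,5): δ = 2.00°  ✓
  (1,6): δ = 53.40°  ·
  (1,7): δ = 86.61°  ·
  (2,3): δ = 146.00°  ·
  (2,4): δ = 100.22°  ·
  (2,5): δ = 56.33°  ·
  (2,6): δ = 0.93°  ✓
  (2,7): δ = 32.28°  ✓
  (3,4): δ = 134.23°  ·
  (3,5): δ = 90.33°  ·
  (3,6): δ = 34.94°  ✓
  (3,7): δ = 1.72°  ✓
  (4,5): δ = 136.10°  ·
  (4,6): δ = 80.71°  ·
  (4,7): δ = 47.49°  ·
  (5,6): δ = 124.60°  ·
  (5,7): δ = 91.39°  ·
  (6,7): δ = 146.79°  ·
antipodal pairs: 7

count = 7; pairs: (0,3), (0,4), (1,5), (2,6), (2,7), (3,6), (3,7)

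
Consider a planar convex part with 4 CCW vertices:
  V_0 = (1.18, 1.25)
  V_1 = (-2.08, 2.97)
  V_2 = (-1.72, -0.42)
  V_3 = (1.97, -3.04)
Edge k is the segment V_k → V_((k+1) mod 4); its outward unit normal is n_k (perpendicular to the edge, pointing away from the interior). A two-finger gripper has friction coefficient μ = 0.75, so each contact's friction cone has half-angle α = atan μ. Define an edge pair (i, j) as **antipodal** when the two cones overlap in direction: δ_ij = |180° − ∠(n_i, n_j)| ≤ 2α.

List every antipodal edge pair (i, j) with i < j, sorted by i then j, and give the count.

count = 4; pairs: (0,1), (0,2), (1,3), (2,3)

α = atan 0.75 = 36.87°;  2α = 73.74°
n_0 = (+0.4666, +0.8844)
n_1 = (-0.9944, -0.1056)
n_2 = (-0.5789, -0.8154)
n_3 = (+0.9835, +0.1811)
  (0,1): δ = 56.12°  ✓
  (0,2): δ = 7.56°  ✓
  (0,3): δ = 128.25°  ·
  (1,2): δ = 131.44°  ·
  (1,3): δ = 4.37°  ✓
  (2,3): δ = 44.19°  ✓
antipodal pairs: 4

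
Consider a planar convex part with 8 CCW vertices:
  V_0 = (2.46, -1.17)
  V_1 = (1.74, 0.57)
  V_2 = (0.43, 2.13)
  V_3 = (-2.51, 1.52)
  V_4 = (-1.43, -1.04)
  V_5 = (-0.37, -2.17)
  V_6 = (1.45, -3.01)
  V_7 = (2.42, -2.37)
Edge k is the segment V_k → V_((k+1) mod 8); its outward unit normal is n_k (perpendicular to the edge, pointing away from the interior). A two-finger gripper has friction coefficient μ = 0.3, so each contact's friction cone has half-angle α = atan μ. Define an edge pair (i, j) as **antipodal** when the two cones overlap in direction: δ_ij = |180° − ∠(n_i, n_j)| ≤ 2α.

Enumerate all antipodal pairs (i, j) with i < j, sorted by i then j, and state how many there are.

count = 7; pairs: (0,3), (0,4), (1,3), (1,4), (1,5), (2,6), (3,7)

α = atan 0.3 = 16.70°;  2α = 33.40°
n_0 = (+0.9240, +0.3824)
n_1 = (+0.7658, +0.6431)
n_2 = (-0.2032, +0.9791)
n_3 = (-0.9214, -0.3887)
n_4 = (-0.7293, -0.6842)
n_5 = (-0.4191, -0.9080)
n_6 = (+0.5507, -0.8347)
n_7 = (+0.9994, -0.0333)
  (0,1): δ = 162.46°  ·
  (0,2): δ = 100.76°  ·
  (0,3): δ = 0.39°  ✓
  (0,4): δ = 20.69°  ✓
  (0,5): δ = 42.75°  ·
  (0,6): δ = 100.94°  ·
  (0,7): δ = 155.61°  ·
  (1,2): δ = 118.30°  ·
  (1,3): δ = 17.15°  ✓
  (1,4): δ = 3.15°  ✓
  (1,5): δ = 25.20°  ✓
  (1,6): δ = 83.39°  ·
  (1,7): δ = 138.07°  ·
  (2,3): δ = 78.85°  ·
  (2,4): δ = 58.55°  ·
  (2,5): δ = 36.50°  ·
  (2,6): δ = 21.69°  ✓
  (2,7): δ = 76.37°  ·
  (3,4): δ = 159.70°  ·
  (3,5): δ = 137.65°  ·
  (3,6): δ = 79.46°  ·
  (3,7): δ = 24.78°  ✓
  (4,5): δ = 157.94°  ·
  (4,6): δ = 99.75°  ·
  (4,7): δ = 45.08°  ·
  (5,6): δ = 121.81°  ·
  (5,7): δ = 67.13°  ·
  (6,7): δ = 125.33°  ·
antipodal pairs: 7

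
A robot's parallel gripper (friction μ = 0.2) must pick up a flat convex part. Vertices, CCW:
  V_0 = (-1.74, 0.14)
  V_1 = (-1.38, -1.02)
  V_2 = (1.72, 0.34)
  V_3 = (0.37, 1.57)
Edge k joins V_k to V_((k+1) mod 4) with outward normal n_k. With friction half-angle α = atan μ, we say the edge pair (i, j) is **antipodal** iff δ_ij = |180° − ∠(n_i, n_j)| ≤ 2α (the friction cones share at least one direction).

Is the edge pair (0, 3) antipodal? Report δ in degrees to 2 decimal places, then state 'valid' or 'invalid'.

α = atan 0.2 = 11.31°;  2α = 22.62°
edge 0: e_0 = (+0.36, -1.16);  n_0 = (-0.9551, -0.2964)
edge 3: e_3 = (-2.11, -1.43);  n_3 = (-0.5610, +0.8278)
∠(n_0, n_3) = 73.11°
δ = |180° − 73.11°| = 106.89°
106.89° > 2α = 22.62°  →  invalid

δ = 106.89°, invalid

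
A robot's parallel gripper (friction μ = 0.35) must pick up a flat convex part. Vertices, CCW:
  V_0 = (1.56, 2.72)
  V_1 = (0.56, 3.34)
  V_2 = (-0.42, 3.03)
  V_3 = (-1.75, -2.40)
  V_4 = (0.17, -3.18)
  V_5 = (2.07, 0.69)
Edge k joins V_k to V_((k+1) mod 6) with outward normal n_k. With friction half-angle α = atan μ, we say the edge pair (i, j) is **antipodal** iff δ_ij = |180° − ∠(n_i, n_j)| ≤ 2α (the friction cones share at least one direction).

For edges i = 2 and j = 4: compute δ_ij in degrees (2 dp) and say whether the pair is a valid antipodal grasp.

α = atan 0.35 = 19.29°;  2α = 38.58°
edge 2: e_2 = (-1.33, -5.43);  n_2 = (-0.9713, +0.2379)
edge 4: e_4 = (+1.90, +3.87);  n_4 = (+0.8977, -0.4407)
∠(n_2, n_4) = 167.61°
δ = |180° − 167.61°| = 12.39°
12.39° ≤ 2α = 38.58°  →  valid

δ = 12.39°, valid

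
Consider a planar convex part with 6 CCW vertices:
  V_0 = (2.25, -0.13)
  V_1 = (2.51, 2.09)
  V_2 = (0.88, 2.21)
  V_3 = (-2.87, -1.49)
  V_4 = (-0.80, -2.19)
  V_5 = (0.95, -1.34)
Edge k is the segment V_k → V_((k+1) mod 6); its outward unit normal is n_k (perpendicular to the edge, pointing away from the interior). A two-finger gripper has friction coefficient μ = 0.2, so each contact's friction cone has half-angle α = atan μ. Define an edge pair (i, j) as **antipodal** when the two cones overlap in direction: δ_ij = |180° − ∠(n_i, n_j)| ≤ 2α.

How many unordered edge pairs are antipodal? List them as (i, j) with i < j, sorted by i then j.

α = atan 0.2 = 11.31°;  2α = 22.62°
n_0 = (+0.9932, -0.1163)
n_1 = (+0.0734, +0.9973)
n_2 = (-0.7023, +0.7118)
n_3 = (-0.3203, -0.9473)
n_4 = (+0.4369, -0.8995)
n_5 = (+0.6813, -0.7320)
  (0,1): δ = 87.53°  ·
  (0,2): δ = 38.70°  ·
  (0,3): δ = 78.00°  ·
  (0,4): δ = 122.59°  ·
  (0,5): δ = 139.63°  ·
  (1,2): δ = 131.17°  ·
  (1,3): δ = 14.47°  ✓
  (1,4): δ = 30.12°  ·
  (1,5): δ = 47.16°  ·
  (2,3): δ = 63.30°  ·
  (2,4): δ = 18.71°  ✓
  (2,5): δ = 1.67°  ✓
  (3,4): δ = 135.41°  ·
  (3,5): δ = 118.37°  ·
  (4,5): δ = 162.96°  ·
antipodal pairs: 3

count = 3; pairs: (1,3), (2,4), (2,5)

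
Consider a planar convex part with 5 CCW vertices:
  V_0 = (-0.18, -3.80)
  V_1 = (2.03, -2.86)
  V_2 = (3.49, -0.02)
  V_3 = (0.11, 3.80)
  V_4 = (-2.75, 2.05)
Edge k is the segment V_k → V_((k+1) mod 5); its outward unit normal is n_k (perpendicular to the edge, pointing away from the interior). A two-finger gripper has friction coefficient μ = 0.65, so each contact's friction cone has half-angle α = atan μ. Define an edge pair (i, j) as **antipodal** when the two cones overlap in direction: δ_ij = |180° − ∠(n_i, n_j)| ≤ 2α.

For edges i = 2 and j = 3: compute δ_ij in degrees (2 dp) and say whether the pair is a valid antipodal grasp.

δ = 100.04°, invalid

α = atan 0.65 = 33.02°;  2α = 66.05°
edge 2: e_2 = (-3.38, +3.82);  n_2 = (+0.7489, +0.6627)
edge 3: e_3 = (-2.86, -1.75);  n_3 = (-0.5219, +0.8530)
∠(n_2, n_3) = 79.96°
δ = |180° − 79.96°| = 100.04°
100.04° > 2α = 66.05°  →  invalid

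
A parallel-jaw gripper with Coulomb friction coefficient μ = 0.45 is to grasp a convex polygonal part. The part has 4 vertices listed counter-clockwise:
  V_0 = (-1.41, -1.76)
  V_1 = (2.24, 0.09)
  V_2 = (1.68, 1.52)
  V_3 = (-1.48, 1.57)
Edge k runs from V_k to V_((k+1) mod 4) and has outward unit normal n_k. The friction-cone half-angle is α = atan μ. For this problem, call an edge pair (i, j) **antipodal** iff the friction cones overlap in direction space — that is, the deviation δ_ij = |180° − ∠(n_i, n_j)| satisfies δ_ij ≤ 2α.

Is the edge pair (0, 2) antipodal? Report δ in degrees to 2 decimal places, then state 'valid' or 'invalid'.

α = atan 0.45 = 24.23°;  2α = 48.46°
edge 0: e_0 = (+3.65, +1.85);  n_0 = (+0.4521, -0.8920)
edge 2: e_2 = (-3.16, +0.05);  n_2 = (+0.0158, +0.9999)
∠(n_0, n_2) = 152.22°
δ = |180° − 152.22°| = 27.78°
27.78° ≤ 2α = 48.46°  →  valid

δ = 27.78°, valid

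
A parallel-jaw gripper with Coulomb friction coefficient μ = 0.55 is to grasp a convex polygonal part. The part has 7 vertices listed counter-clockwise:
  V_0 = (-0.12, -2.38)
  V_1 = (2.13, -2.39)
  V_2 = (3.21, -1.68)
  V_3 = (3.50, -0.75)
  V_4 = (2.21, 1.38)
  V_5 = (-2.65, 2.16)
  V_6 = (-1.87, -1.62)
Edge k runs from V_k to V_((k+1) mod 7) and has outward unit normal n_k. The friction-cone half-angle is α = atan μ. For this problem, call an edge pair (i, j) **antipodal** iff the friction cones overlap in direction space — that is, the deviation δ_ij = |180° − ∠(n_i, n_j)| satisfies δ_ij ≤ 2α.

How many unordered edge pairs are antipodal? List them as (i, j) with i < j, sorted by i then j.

α = atan 0.55 = 28.81°;  2α = 57.62°
n_0 = (-0.0044, -1.0000)
n_1 = (+0.5493, -0.8356)
n_2 = (+0.9547, -0.2977)
n_3 = (+0.8554, +0.5180)
n_4 = (+0.1585, +0.9874)
n_5 = (-0.9794, -0.2021)
n_6 = (-0.3983, -0.9172)
  (0,1): δ = 146.42°  ·
  (0,2): δ = 107.06°  ·
  (0,3): δ = 58.54°  ·
  (0,4): δ = 8.86°  ✓
  (0,5): δ = 101.91°  ·
  (0,6): δ = 156.78°  ·
  (1,2): δ = 140.64°  ·
  (1,3): δ = 92.12°  ·
  (1,4): δ = 42.44°  ✓
  (1,5): δ = 68.34°  ·
  (1,6): δ = 123.20°  ·
  (2,3): δ = 131.48°  ·
  (2,4): δ = 81.80°  ·
  (2,5): δ = 28.98°  ✓
  (2,6): δ = 83.84°  ·
  (3,4): δ = 130.32°  ·
  (3,5): δ = 19.54°  ✓
  (3,6): δ = 35.32°  ✓
  (4,5): δ = 69.22°  ·
  (4,6): δ = 14.36°  ✓
  (5,6): δ = 125.13°  ·
antipodal pairs: 6

count = 6; pairs: (0,4), (1,4), (2,5), (3,5), (3,6), (4,6)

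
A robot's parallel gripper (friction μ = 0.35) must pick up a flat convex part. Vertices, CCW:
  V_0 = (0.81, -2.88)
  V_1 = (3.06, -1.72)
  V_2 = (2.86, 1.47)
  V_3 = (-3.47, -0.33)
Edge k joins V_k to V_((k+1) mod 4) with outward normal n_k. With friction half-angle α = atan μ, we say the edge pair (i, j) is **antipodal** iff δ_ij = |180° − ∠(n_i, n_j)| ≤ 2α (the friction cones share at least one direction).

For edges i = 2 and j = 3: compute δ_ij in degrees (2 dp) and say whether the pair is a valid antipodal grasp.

α = atan 0.35 = 19.29°;  2α = 38.58°
edge 2: e_2 = (-6.33, -1.80);  n_2 = (-0.2735, +0.9619)
edge 3: e_3 = (+4.28, -2.55);  n_3 = (-0.5118, -0.8591)
∠(n_2, n_3) = 133.34°
δ = |180° − 133.34°| = 46.66°
46.66° > 2α = 38.58°  →  invalid

δ = 46.66°, invalid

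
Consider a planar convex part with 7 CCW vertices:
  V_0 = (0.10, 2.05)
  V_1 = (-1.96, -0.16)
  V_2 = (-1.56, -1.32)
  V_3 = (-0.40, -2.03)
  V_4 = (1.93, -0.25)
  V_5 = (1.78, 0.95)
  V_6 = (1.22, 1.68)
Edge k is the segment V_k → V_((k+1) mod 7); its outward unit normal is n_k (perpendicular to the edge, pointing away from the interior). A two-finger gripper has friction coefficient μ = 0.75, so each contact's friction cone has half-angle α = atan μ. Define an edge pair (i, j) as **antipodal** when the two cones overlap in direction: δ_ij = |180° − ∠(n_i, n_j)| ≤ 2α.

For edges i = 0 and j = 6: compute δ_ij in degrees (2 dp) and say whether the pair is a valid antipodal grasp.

α = atan 0.75 = 36.87°;  2α = 73.74°
edge 0: e_0 = (-2.06, -2.21);  n_0 = (-0.7315, +0.6818)
edge 6: e_6 = (-1.12, +0.37);  n_6 = (+0.3137, +0.9495)
∠(n_0, n_6) = 65.29°
δ = |180° − 65.29°| = 114.71°
114.71° > 2α = 73.74°  →  invalid

δ = 114.71°, invalid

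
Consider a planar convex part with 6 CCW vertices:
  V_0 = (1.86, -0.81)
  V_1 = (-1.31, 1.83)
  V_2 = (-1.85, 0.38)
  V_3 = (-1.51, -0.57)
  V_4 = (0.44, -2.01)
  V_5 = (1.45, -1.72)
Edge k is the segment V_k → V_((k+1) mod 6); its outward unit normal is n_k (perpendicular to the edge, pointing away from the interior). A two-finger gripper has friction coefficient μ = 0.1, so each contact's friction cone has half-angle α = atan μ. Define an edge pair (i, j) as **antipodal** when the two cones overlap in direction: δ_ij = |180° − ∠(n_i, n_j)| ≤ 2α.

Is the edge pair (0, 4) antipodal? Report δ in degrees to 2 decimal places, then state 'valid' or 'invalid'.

α = atan 0.1 = 5.71°;  2α = 11.42°
edge 0: e_0 = (-3.17, +2.64);  n_0 = (+0.6399, +0.7684)
edge 4: e_4 = (+1.01, +0.29);  n_4 = (+0.2760, -0.9612)
∠(n_0, n_4) = 124.19°
δ = |180° − 124.19°| = 55.81°
55.81° > 2α = 11.42°  →  invalid

δ = 55.81°, invalid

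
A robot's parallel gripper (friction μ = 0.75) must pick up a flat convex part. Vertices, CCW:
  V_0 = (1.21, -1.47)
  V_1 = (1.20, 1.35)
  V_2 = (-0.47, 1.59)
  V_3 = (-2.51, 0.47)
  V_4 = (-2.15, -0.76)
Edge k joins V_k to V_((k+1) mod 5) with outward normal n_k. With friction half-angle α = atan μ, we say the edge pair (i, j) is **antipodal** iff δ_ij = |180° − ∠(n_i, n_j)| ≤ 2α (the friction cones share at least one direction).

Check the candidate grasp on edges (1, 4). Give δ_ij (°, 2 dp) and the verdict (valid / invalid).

α = atan 0.75 = 36.87°;  2α = 73.74°
edge 1: e_1 = (-1.67, +0.24);  n_1 = (+0.1423, +0.9898)
edge 4: e_4 = (+3.36, -0.71);  n_4 = (-0.2067, -0.9784)
∠(n_1, n_4) = 176.25°
δ = |180° − 176.25°| = 3.75°
3.75° ≤ 2α = 73.74°  →  valid

δ = 3.75°, valid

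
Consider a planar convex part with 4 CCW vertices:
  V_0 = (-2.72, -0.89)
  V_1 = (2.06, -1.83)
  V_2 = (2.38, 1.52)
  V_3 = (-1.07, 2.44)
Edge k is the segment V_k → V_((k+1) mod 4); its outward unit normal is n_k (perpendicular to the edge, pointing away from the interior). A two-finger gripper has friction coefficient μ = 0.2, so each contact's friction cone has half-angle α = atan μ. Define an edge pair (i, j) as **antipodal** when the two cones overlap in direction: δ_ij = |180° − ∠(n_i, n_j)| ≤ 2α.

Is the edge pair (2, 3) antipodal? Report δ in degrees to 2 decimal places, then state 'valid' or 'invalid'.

δ = 101.43°, invalid

α = atan 0.2 = 11.31°;  2α = 22.62°
edge 2: e_2 = (-3.45, +0.92);  n_2 = (+0.2577, +0.9662)
edge 3: e_3 = (-1.65, -3.33);  n_3 = (-0.8960, +0.4440)
∠(n_2, n_3) = 78.57°
δ = |180° − 78.57°| = 101.43°
101.43° > 2α = 22.62°  →  invalid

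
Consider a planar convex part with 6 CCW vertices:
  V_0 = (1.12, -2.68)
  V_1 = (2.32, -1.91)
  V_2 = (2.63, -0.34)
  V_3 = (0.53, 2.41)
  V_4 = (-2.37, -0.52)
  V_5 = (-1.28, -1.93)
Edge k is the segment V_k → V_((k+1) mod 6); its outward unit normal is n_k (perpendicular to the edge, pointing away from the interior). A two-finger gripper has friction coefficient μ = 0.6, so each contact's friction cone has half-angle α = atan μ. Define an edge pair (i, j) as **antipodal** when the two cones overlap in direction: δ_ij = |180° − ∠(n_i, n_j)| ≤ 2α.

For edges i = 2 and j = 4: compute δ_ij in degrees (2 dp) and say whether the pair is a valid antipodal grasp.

α = atan 0.6 = 30.96°;  2α = 61.93°
edge 2: e_2 = (-2.10, +2.75);  n_2 = (+0.7948, +0.6069)
edge 4: e_4 = (+1.09, -1.41);  n_4 = (-0.7912, -0.6116)
∠(n_2, n_4) = 179.66°
δ = |180° − 179.66°| = 0.34°
0.34° ≤ 2α = 61.93°  →  valid

δ = 0.34°, valid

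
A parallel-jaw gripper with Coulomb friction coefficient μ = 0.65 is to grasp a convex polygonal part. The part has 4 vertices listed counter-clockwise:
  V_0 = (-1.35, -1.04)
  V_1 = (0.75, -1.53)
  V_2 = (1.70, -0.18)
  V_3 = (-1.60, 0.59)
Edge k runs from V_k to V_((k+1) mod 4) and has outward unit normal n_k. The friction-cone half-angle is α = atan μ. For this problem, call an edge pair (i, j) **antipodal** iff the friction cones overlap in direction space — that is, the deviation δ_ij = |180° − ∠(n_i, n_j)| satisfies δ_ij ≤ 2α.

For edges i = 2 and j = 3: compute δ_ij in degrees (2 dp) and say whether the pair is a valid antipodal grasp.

α = atan 0.65 = 33.02°;  2α = 66.05°
edge 2: e_2 = (-3.30, +0.77);  n_2 = (+0.2272, +0.9738)
edge 3: e_3 = (+0.25, -1.63);  n_3 = (-0.9884, -0.1516)
∠(n_2, n_3) = 111.85°
δ = |180° − 111.85°| = 68.15°
68.15° > 2α = 66.05°  →  invalid

δ = 68.15°, invalid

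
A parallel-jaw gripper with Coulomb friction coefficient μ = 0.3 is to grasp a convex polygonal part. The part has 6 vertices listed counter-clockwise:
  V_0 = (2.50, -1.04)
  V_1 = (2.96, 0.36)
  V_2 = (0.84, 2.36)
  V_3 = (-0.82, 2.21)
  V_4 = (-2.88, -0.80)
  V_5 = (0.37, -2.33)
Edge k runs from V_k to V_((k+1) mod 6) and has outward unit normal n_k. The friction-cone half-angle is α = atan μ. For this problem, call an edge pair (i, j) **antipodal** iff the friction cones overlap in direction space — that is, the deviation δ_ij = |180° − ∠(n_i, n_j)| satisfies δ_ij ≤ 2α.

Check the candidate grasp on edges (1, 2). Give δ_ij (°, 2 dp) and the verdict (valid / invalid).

δ = 131.51°, invalid

α = atan 0.3 = 16.70°;  2α = 33.40°
edge 1: e_1 = (-2.12, +2.00);  n_1 = (+0.6862, +0.7274)
edge 2: e_2 = (-1.66, -0.15);  n_2 = (-0.0900, +0.9959)
∠(n_1, n_2) = 48.49°
δ = |180° − 48.49°| = 131.51°
131.51° > 2α = 33.40°  →  invalid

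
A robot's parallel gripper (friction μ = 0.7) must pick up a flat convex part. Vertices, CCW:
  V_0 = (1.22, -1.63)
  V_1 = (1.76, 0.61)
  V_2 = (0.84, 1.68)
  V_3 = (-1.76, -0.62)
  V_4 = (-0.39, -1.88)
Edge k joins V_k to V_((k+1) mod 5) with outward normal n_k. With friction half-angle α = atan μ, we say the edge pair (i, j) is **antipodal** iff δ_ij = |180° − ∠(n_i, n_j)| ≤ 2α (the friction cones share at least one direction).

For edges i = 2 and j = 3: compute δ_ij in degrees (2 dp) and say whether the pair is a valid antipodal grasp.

δ = 84.10°, invalid

α = atan 0.7 = 34.99°;  2α = 69.98°
edge 2: e_2 = (-2.60, -2.30);  n_2 = (-0.6626, +0.7490)
edge 3: e_3 = (+1.37, -1.26);  n_3 = (-0.6769, -0.7360)
∠(n_2, n_3) = 95.90°
δ = |180° − 95.90°| = 84.10°
84.10° > 2α = 69.98°  →  invalid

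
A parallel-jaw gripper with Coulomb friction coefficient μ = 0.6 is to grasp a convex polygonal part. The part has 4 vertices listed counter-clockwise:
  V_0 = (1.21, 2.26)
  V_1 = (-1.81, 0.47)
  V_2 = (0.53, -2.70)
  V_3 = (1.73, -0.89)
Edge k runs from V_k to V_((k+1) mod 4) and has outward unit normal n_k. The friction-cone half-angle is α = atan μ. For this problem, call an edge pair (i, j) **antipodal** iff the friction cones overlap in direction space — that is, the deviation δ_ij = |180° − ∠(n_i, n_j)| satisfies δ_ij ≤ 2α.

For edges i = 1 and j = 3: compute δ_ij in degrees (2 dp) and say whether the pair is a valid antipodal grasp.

δ = 27.06°, valid

α = atan 0.6 = 30.96°;  2α = 61.93°
edge 1: e_1 = (+2.34, -3.17);  n_1 = (-0.8045, -0.5939)
edge 3: e_3 = (-0.52, +3.15);  n_3 = (+0.9866, +0.1629)
∠(n_1, n_3) = 152.94°
δ = |180° − 152.94°| = 27.06°
27.06° ≤ 2α = 61.93°  →  valid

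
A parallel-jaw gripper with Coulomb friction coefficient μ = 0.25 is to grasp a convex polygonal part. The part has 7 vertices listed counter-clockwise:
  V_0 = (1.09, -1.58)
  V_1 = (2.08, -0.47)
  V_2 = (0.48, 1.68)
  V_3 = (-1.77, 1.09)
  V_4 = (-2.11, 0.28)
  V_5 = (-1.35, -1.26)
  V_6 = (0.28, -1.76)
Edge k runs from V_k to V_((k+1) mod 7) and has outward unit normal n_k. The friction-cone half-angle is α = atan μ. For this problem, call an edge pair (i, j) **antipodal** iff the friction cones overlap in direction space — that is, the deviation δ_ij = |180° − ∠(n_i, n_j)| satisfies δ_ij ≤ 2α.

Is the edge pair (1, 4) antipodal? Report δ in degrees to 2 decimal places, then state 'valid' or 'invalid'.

α = atan 0.25 = 14.04°;  2α = 28.07°
edge 1: e_1 = (-1.60, +2.15);  n_1 = (+0.8022, +0.5970)
edge 4: e_4 = (+0.76, -1.54);  n_4 = (-0.8967, -0.4425)
∠(n_1, n_4) = 169.61°
δ = |180° − 169.61°| = 10.39°
10.39° ≤ 2α = 28.07°  →  valid

δ = 10.39°, valid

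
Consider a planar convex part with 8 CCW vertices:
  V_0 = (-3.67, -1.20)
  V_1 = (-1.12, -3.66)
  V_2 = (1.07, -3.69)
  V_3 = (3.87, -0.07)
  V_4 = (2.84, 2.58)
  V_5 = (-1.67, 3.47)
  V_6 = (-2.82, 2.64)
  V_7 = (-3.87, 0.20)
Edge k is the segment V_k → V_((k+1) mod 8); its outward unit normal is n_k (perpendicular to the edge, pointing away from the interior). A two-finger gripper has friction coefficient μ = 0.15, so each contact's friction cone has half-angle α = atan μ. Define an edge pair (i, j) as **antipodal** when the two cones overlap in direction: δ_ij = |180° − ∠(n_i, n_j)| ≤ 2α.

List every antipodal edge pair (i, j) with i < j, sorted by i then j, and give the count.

α = atan 0.15 = 8.53°;  2α = 17.06°
n_0 = (-0.6943, -0.7197)
n_1 = (-0.0137, -0.9999)
n_2 = (+0.7910, -0.6118)
n_3 = (+0.9321, +0.3623)
n_4 = (+0.1936, +0.9811)
n_5 = (-0.5852, +0.8109)
n_6 = (-0.9186, +0.3953)
n_7 = (-0.9899, -0.1414)
  (0,1): δ = 136.81°  ·
  (0,2): δ = 83.75°  ·
  (0,3): δ = 24.79°  ·
  (0,4): δ = 32.81°  ·
  (0,5): δ = 79.79°  ·
  (0,6): δ = 110.69°  ·
  (0,7): δ = 142.10°  ·
  (1,2): δ = 126.94°  ·
  (1,3): δ = 67.98°  ·
  (1,4): δ = 10.38°  ✓
  (1,5): δ = 36.60°  ·
  (1,6): δ = 67.50°  ·
  (1,7): δ = 98.91°  ·
  (2,3): δ = 121.04°  ·
  (2,4): δ = 63.44°  ·
  (2,5): δ = 16.46°  ✓
  (2,6): δ = 14.44°  ✓
  (2,7): δ = 45.85°  ·
  (3,4): δ = 122.40°  ·
  (3,5): δ = 75.42°  ·
  (3,6): δ = 44.52°  ·
  (3,7): δ = 13.11°  ✓
  (4,5): δ = 133.02°  ·
  (4,6): δ = 102.12°  ·
  (4,7): δ = 70.71°  ·
  (5,6): δ = 149.10°  ·
  (5,7): δ = 117.69°  ·
  (6,7): δ = 148.59°  ·
antipodal pairs: 4

count = 4; pairs: (1,4), (2,5), (2,6), (3,7)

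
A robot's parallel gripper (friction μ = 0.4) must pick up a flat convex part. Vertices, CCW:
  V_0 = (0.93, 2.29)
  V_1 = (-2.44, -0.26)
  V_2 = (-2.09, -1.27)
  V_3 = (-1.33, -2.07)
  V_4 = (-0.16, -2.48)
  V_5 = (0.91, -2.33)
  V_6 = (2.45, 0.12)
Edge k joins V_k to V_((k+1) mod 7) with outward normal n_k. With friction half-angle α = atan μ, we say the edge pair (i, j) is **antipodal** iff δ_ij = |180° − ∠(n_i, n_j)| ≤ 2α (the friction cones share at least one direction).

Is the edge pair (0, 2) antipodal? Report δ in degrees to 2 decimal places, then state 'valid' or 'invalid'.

δ = 83.58°, invalid

α = atan 0.4 = 21.80°;  2α = 43.60°
edge 0: e_0 = (-3.37, -2.55);  n_0 = (-0.6034, +0.7974)
edge 2: e_2 = (+0.76, -0.80);  n_2 = (-0.7250, -0.6887)
∠(n_0, n_2) = 96.42°
δ = |180° − 96.42°| = 83.58°
83.58° > 2α = 43.60°  →  invalid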